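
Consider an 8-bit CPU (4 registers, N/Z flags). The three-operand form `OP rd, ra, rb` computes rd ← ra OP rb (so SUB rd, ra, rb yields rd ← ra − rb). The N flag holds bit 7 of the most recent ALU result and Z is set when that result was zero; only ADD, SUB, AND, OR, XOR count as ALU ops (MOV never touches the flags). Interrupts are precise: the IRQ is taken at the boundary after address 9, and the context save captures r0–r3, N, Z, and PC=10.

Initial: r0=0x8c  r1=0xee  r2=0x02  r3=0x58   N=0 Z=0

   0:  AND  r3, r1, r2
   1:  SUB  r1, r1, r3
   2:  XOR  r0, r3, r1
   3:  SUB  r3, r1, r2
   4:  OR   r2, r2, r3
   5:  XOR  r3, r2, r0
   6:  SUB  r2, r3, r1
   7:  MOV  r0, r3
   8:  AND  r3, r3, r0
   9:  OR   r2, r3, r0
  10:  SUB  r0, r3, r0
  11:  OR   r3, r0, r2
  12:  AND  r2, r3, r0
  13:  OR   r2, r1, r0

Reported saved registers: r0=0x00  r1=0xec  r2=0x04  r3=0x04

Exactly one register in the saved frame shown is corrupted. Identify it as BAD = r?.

after  0: r0=0x8c r1=0xee r2=0x02 r3=0x02  N=0 Z=0
after  1: r0=0x8c r1=0xec r2=0x02 r3=0x02  N=1 Z=0
after  2: r0=0xee r1=0xec r2=0x02 r3=0x02  N=1 Z=0
after  3: r0=0xee r1=0xec r2=0x02 r3=0xea  N=1 Z=0
after  4: r0=0xee r1=0xec r2=0xea r3=0xea  N=1 Z=0
after  5: r0=0xee r1=0xec r2=0xea r3=0x04  N=0 Z=0
after  6: r0=0xee r1=0xec r2=0x18 r3=0x04  N=0 Z=0
after  7: r0=0x04 r1=0xec r2=0x18 r3=0x04  N=0 Z=0
after  8: r0=0x04 r1=0xec r2=0x18 r3=0x04  N=0 Z=0
after  9: r0=0x04 r1=0xec r2=0x04 r3=0x04  N=0 Z=0
-- IRQ taken; context saved, return-PC = 10 --
mismatch: r0: reported 0x00 vs actual 0x04

BAD = r0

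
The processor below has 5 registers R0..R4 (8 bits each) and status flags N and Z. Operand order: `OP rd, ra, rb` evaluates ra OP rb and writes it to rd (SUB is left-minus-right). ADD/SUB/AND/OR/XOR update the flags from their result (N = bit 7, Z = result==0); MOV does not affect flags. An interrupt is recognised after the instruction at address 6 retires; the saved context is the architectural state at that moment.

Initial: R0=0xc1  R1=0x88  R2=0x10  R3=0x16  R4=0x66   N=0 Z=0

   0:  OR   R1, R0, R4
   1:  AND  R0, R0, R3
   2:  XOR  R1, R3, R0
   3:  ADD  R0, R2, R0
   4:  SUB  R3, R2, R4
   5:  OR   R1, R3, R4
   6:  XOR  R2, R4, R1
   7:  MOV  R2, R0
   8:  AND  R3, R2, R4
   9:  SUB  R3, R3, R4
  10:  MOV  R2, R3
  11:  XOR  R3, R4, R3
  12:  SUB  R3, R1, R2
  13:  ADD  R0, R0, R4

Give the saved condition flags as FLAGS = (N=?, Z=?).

FLAGS = (N=1, Z=0)

after  0: R0=0xc1 R1=0xe7 R2=0x10 R3=0x16 R4=0x66  N=1 Z=0
after  1: R0=0x00 R1=0xe7 R2=0x10 R3=0x16 R4=0x66  N=0 Z=1
after  2: R0=0x00 R1=0x16 R2=0x10 R3=0x16 R4=0x66  N=0 Z=0
after  3: R0=0x10 R1=0x16 R2=0x10 R3=0x16 R4=0x66  N=0 Z=0
after  4: R0=0x10 R1=0x16 R2=0x10 R3=0xaa R4=0x66  N=1 Z=0
after  5: R0=0x10 R1=0xee R2=0x10 R3=0xaa R4=0x66  N=1 Z=0
after  6: R0=0x10 R1=0xee R2=0x88 R3=0xaa R4=0x66  N=1 Z=0
-- IRQ taken; context saved, return-PC = 7 --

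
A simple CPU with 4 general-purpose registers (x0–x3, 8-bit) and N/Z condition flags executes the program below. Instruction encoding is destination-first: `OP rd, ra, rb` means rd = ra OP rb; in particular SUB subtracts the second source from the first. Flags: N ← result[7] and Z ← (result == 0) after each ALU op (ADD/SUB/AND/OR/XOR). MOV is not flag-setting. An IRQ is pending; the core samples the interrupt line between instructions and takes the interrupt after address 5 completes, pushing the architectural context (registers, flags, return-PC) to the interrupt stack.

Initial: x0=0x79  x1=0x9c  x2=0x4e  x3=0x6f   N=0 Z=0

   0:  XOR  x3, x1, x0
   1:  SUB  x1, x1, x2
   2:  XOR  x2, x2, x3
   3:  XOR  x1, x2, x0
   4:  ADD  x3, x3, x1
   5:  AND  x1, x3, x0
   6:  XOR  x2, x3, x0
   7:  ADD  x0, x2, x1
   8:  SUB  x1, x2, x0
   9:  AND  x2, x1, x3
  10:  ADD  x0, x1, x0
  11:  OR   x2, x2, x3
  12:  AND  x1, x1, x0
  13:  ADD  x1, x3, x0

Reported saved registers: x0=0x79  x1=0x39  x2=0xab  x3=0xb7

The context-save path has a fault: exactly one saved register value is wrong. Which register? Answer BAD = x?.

BAD = x1

after  0: x0=0x79 x1=0x9c x2=0x4e x3=0xe5  N=1 Z=0
after  1: x0=0x79 x1=0x4e x2=0x4e x3=0xe5  N=0 Z=0
after  2: x0=0x79 x1=0x4e x2=0xab x3=0xe5  N=1 Z=0
after  3: x0=0x79 x1=0xd2 x2=0xab x3=0xe5  N=1 Z=0
after  4: x0=0x79 x1=0xd2 x2=0xab x3=0xb7  N=1 Z=0
after  5: x0=0x79 x1=0x31 x2=0xab x3=0xb7  N=0 Z=0
-- IRQ taken; context saved, return-PC = 6 --
mismatch: x1: reported 0x39 vs actual 0x31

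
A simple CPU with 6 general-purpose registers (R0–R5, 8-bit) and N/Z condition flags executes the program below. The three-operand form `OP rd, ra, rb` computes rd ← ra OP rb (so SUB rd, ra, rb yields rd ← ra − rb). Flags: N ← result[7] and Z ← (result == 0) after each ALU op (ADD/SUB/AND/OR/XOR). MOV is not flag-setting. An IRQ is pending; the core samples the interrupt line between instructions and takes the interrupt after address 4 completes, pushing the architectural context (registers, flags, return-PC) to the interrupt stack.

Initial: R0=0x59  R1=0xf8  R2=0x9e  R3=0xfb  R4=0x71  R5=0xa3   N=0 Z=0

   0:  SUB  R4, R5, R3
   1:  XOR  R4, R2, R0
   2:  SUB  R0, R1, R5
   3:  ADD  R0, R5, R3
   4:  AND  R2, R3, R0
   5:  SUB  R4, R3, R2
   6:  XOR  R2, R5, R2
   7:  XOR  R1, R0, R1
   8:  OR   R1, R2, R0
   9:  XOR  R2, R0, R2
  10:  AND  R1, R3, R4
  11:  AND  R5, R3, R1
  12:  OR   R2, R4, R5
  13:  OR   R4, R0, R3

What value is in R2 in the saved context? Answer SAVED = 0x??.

SAVED = 0x9a

after  0: R0=0x59 R1=0xf8 R2=0x9e R3=0xfb R4=0xa8 R5=0xa3  N=1 Z=0
after  1: R0=0x59 R1=0xf8 R2=0x9e R3=0xfb R4=0xc7 R5=0xa3  N=1 Z=0
after  2: R0=0x55 R1=0xf8 R2=0x9e R3=0xfb R4=0xc7 R5=0xa3  N=0 Z=0
after  3: R0=0x9e R1=0xf8 R2=0x9e R3=0xfb R4=0xc7 R5=0xa3  N=1 Z=0
after  4: R0=0x9e R1=0xf8 R2=0x9a R3=0xfb R4=0xc7 R5=0xa3  N=1 Z=0
-- IRQ taken; context saved, return-PC = 5 --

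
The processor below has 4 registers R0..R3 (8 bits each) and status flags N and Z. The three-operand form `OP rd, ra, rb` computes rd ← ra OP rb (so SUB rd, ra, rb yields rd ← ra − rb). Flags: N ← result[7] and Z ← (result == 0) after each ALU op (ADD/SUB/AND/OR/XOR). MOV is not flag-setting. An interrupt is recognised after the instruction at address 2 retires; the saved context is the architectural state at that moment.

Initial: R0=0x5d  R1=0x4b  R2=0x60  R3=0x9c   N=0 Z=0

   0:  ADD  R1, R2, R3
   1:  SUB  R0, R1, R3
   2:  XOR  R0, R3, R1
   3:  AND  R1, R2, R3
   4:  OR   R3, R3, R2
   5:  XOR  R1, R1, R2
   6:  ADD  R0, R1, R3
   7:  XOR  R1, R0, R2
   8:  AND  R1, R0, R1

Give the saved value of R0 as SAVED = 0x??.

after  0: R0=0x5d R1=0xfc R2=0x60 R3=0x9c  N=1 Z=0
after  1: R0=0x60 R1=0xfc R2=0x60 R3=0x9c  N=0 Z=0
after  2: R0=0x60 R1=0xfc R2=0x60 R3=0x9c  N=0 Z=0
-- IRQ taken; context saved, return-PC = 3 --

SAVED = 0x60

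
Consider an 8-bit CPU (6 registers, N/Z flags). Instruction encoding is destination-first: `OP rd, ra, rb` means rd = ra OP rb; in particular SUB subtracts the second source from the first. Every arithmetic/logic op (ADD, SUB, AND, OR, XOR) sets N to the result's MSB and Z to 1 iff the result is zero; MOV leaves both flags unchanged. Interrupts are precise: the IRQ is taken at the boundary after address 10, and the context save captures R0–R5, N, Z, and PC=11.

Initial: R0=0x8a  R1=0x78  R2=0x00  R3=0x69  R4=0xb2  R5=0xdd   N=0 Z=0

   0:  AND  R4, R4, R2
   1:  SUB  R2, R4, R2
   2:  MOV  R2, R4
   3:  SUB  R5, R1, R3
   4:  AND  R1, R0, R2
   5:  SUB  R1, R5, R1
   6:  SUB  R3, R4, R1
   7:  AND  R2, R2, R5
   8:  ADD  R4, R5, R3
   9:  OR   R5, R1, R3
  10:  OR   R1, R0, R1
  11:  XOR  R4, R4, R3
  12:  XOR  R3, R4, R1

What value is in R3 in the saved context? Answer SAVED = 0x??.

after  0: R0=0x8a R1=0x78 R2=0x00 R3=0x69 R4=0x00 R5=0xdd  N=0 Z=1
after  1: R0=0x8a R1=0x78 R2=0x00 R3=0x69 R4=0x00 R5=0xdd  N=0 Z=1
after  2: R0=0x8a R1=0x78 R2=0x00 R3=0x69 R4=0x00 R5=0xdd  N=0 Z=1
after  3: R0=0x8a R1=0x78 R2=0x00 R3=0x69 R4=0x00 R5=0x0f  N=0 Z=0
after  4: R0=0x8a R1=0x00 R2=0x00 R3=0x69 R4=0x00 R5=0x0f  N=0 Z=1
after  5: R0=0x8a R1=0x0f R2=0x00 R3=0x69 R4=0x00 R5=0x0f  N=0 Z=0
after  6: R0=0x8a R1=0x0f R2=0x00 R3=0xf1 R4=0x00 R5=0x0f  N=1 Z=0
after  7: R0=0x8a R1=0x0f R2=0x00 R3=0xf1 R4=0x00 R5=0x0f  N=0 Z=1
after  8: R0=0x8a R1=0x0f R2=0x00 R3=0xf1 R4=0x00 R5=0x0f  N=0 Z=1
after  9: R0=0x8a R1=0x0f R2=0x00 R3=0xf1 R4=0x00 R5=0xff  N=1 Z=0
after 10: R0=0x8a R1=0x8f R2=0x00 R3=0xf1 R4=0x00 R5=0xff  N=1 Z=0
-- IRQ taken; context saved, return-PC = 11 --

SAVED = 0xf1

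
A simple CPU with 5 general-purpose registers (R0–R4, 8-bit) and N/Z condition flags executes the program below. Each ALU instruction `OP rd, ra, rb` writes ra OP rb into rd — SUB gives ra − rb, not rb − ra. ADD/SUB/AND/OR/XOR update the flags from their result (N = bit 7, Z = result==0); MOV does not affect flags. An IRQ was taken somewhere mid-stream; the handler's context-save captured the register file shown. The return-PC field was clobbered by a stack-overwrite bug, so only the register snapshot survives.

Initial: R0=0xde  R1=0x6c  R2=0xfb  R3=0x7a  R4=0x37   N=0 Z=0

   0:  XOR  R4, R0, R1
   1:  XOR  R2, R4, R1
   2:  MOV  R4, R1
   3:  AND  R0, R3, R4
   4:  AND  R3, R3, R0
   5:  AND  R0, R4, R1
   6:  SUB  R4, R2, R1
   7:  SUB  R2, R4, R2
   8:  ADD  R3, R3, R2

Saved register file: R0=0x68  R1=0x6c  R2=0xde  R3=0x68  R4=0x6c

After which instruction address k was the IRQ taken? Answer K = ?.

K = 4

after  0: R0=0xde R1=0x6c R2=0xfb R3=0x7a R4=0xb2  N=1 Z=0
after  1: R0=0xde R1=0x6c R2=0xde R3=0x7a R4=0xb2  N=1 Z=0
after  2: R0=0xde R1=0x6c R2=0xde R3=0x7a R4=0x6c  N=1 Z=0
after  3: R0=0x68 R1=0x6c R2=0xde R3=0x7a R4=0x6c  N=0 Z=0
after  4: R0=0x68 R1=0x6c R2=0xde R3=0x68 R4=0x6c  N=0 Z=0
-- IRQ taken; context saved, return-PC = 5 --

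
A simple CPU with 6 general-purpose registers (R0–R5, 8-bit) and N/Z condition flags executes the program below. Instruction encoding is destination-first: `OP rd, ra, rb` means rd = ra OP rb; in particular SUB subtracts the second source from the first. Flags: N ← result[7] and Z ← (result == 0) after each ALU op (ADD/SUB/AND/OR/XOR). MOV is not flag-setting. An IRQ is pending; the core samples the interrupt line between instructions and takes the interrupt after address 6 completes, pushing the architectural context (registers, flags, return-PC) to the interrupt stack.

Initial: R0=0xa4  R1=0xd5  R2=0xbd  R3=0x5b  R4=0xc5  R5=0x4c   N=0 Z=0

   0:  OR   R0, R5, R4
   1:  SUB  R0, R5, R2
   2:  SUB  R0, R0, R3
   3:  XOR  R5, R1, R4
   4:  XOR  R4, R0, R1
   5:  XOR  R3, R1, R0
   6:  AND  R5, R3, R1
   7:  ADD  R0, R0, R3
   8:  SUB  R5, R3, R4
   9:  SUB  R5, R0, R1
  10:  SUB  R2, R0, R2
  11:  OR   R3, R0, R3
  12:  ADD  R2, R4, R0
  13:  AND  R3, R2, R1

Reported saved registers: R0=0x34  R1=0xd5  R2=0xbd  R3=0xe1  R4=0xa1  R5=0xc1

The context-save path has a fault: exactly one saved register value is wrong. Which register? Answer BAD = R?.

after  0: R0=0xcd R1=0xd5 R2=0xbd R3=0x5b R4=0xc5 R5=0x4c  N=1 Z=0
after  1: R0=0x8f R1=0xd5 R2=0xbd R3=0x5b R4=0xc5 R5=0x4c  N=1 Z=0
after  2: R0=0x34 R1=0xd5 R2=0xbd R3=0x5b R4=0xc5 R5=0x4c  N=0 Z=0
after  3: R0=0x34 R1=0xd5 R2=0xbd R3=0x5b R4=0xc5 R5=0x10  N=0 Z=0
after  4: R0=0x34 R1=0xd5 R2=0xbd R3=0x5b R4=0xe1 R5=0x10  N=1 Z=0
after  5: R0=0x34 R1=0xd5 R2=0xbd R3=0xe1 R4=0xe1 R5=0x10  N=1 Z=0
after  6: R0=0x34 R1=0xd5 R2=0xbd R3=0xe1 R4=0xe1 R5=0xc1  N=1 Z=0
-- IRQ taken; context saved, return-PC = 7 --
mismatch: R4: reported 0xa1 vs actual 0xe1

BAD = R4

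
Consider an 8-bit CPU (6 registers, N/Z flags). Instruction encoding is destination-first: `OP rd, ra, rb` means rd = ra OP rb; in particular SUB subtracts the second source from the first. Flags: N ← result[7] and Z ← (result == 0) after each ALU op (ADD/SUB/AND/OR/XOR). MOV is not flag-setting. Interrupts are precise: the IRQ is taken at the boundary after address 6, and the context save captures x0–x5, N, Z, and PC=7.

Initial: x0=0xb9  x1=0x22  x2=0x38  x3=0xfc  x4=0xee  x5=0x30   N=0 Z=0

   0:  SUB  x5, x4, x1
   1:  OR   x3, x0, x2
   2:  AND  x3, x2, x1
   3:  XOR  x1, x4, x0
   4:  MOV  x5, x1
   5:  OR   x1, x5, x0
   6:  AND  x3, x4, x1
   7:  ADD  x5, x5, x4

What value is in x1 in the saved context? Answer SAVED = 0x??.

SAVED = 0xff

after  0: x0=0xb9 x1=0x22 x2=0x38 x3=0xfc x4=0xee x5=0xcc  N=1 Z=0
after  1: x0=0xb9 x1=0x22 x2=0x38 x3=0xb9 x4=0xee x5=0xcc  N=1 Z=0
after  2: x0=0xb9 x1=0x22 x2=0x38 x3=0x20 x4=0xee x5=0xcc  N=0 Z=0
after  3: x0=0xb9 x1=0x57 x2=0x38 x3=0x20 x4=0xee x5=0xcc  N=0 Z=0
after  4: x0=0xb9 x1=0x57 x2=0x38 x3=0x20 x4=0xee x5=0x57  N=0 Z=0
after  5: x0=0xb9 x1=0xff x2=0x38 x3=0x20 x4=0xee x5=0x57  N=1 Z=0
after  6: x0=0xb9 x1=0xff x2=0x38 x3=0xee x4=0xee x5=0x57  N=1 Z=0
-- IRQ taken; context saved, return-PC = 7 --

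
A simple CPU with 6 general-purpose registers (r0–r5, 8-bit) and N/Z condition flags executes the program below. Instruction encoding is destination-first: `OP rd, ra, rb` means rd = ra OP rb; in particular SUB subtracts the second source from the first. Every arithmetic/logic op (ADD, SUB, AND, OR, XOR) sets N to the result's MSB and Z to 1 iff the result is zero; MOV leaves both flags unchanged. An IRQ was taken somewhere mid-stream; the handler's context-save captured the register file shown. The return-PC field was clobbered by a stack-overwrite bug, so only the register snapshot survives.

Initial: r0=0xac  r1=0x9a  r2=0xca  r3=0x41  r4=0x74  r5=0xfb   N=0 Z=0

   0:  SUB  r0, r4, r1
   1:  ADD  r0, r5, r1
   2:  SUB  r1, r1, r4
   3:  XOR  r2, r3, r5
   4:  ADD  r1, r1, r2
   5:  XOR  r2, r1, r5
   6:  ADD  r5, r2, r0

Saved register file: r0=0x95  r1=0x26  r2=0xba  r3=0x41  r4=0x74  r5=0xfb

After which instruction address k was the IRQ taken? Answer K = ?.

after  0: r0=0xda r1=0x9a r2=0xca r3=0x41 r4=0x74 r5=0xfb  N=1 Z=0
after  1: r0=0x95 r1=0x9a r2=0xca r3=0x41 r4=0x74 r5=0xfb  N=1 Z=0
after  2: r0=0x95 r1=0x26 r2=0xca r3=0x41 r4=0x74 r5=0xfb  N=0 Z=0
after  3: r0=0x95 r1=0x26 r2=0xba r3=0x41 r4=0x74 r5=0xfb  N=1 Z=0
-- IRQ taken; context saved, return-PC = 4 --

K = 3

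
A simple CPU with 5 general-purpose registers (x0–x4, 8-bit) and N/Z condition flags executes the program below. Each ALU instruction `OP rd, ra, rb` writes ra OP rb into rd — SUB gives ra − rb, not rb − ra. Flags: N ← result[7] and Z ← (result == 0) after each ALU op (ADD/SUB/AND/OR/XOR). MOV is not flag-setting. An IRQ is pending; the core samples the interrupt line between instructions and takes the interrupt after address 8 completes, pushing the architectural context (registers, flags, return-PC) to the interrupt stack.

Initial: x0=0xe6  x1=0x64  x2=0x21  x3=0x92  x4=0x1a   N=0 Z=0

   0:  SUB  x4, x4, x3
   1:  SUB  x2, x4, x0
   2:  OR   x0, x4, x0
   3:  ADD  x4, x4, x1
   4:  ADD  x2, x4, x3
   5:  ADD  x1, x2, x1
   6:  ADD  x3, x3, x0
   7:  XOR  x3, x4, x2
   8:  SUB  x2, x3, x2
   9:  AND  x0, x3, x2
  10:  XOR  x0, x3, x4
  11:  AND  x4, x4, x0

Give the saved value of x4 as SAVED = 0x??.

SAVED = 0xec

after  0: x0=0xe6 x1=0x64 x2=0x21 x3=0x92 x4=0x88  N=1 Z=0
after  1: x0=0xe6 x1=0x64 x2=0xa2 x3=0x92 x4=0x88  N=1 Z=0
after  2: x0=0xee x1=0x64 x2=0xa2 x3=0x92 x4=0x88  N=1 Z=0
after  3: x0=0xee x1=0x64 x2=0xa2 x3=0x92 x4=0xec  N=1 Z=0
after  4: x0=0xee x1=0x64 x2=0x7e x3=0x92 x4=0xec  N=0 Z=0
after  5: x0=0xee x1=0xe2 x2=0x7e x3=0x92 x4=0xec  N=1 Z=0
after  6: x0=0xee x1=0xe2 x2=0x7e x3=0x80 x4=0xec  N=1 Z=0
after  7: x0=0xee x1=0xe2 x2=0x7e x3=0x92 x4=0xec  N=1 Z=0
after  8: x0=0xee x1=0xe2 x2=0x14 x3=0x92 x4=0xec  N=0 Z=0
-- IRQ taken; context saved, return-PC = 9 --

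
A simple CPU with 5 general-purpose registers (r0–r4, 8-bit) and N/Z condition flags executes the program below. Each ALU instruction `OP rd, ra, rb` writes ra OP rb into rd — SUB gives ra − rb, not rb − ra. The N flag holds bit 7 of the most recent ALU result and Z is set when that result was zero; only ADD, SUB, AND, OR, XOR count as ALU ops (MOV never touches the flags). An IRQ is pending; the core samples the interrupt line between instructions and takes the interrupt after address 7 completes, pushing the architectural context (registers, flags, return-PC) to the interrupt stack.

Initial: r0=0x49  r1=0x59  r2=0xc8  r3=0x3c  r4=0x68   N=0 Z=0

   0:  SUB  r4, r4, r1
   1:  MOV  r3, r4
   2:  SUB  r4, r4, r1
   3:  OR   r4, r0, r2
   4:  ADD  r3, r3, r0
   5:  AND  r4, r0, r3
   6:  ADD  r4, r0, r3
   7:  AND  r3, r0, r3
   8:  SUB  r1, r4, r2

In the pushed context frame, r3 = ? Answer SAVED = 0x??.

after  0: r0=0x49 r1=0x59 r2=0xc8 r3=0x3c r4=0x0f  N=0 Z=0
after  1: r0=0x49 r1=0x59 r2=0xc8 r3=0x0f r4=0x0f  N=0 Z=0
after  2: r0=0x49 r1=0x59 r2=0xc8 r3=0x0f r4=0xb6  N=1 Z=0
after  3: r0=0x49 r1=0x59 r2=0xc8 r3=0x0f r4=0xc9  N=1 Z=0
after  4: r0=0x49 r1=0x59 r2=0xc8 r3=0x58 r4=0xc9  N=0 Z=0
after  5: r0=0x49 r1=0x59 r2=0xc8 r3=0x58 r4=0x48  N=0 Z=0
after  6: r0=0x49 r1=0x59 r2=0xc8 r3=0x58 r4=0xa1  N=1 Z=0
after  7: r0=0x49 r1=0x59 r2=0xc8 r3=0x48 r4=0xa1  N=0 Z=0
-- IRQ taken; context saved, return-PC = 8 --

SAVED = 0x48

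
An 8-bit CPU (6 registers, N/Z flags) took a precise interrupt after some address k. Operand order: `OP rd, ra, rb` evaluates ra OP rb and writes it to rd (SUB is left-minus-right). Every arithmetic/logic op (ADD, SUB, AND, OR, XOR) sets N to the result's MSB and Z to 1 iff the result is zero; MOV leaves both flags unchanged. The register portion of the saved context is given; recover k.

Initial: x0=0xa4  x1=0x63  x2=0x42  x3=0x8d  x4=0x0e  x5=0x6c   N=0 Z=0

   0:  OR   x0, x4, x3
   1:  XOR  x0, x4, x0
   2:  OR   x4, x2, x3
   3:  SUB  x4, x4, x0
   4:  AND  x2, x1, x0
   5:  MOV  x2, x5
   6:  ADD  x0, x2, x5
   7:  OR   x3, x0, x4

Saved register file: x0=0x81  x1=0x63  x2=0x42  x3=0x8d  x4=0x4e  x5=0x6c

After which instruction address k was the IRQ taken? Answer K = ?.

after  0: x0=0x8f x1=0x63 x2=0x42 x3=0x8d x4=0x0e x5=0x6c  N=1 Z=0
after  1: x0=0x81 x1=0x63 x2=0x42 x3=0x8d x4=0x0e x5=0x6c  N=1 Z=0
after  2: x0=0x81 x1=0x63 x2=0x42 x3=0x8d x4=0xcf x5=0x6c  N=1 Z=0
after  3: x0=0x81 x1=0x63 x2=0x42 x3=0x8d x4=0x4e x5=0x6c  N=0 Z=0
-- IRQ taken; context saved, return-PC = 4 --

K = 3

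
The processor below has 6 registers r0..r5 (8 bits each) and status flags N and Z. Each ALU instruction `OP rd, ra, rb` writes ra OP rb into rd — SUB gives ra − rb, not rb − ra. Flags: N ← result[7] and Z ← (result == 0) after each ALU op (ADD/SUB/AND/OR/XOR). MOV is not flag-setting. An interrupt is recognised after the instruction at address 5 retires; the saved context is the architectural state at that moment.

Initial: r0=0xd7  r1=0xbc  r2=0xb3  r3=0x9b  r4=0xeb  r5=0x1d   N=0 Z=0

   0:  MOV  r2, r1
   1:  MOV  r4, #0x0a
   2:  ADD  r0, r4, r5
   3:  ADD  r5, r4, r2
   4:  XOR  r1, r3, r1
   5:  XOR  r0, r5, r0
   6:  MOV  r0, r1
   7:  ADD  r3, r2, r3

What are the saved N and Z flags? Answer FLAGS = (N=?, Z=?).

after  0: r0=0xd7 r1=0xbc r2=0xbc r3=0x9b r4=0xeb r5=0x1d  N=0 Z=0
after  1: r0=0xd7 r1=0xbc r2=0xbc r3=0x9b r4=0x0a r5=0x1d  N=0 Z=0
after  2: r0=0x27 r1=0xbc r2=0xbc r3=0x9b r4=0x0a r5=0x1d  N=0 Z=0
after  3: r0=0x27 r1=0xbc r2=0xbc r3=0x9b r4=0x0a r5=0xc6  N=1 Z=0
after  4: r0=0x27 r1=0x27 r2=0xbc r3=0x9b r4=0x0a r5=0xc6  N=0 Z=0
after  5: r0=0xe1 r1=0x27 r2=0xbc r3=0x9b r4=0x0a r5=0xc6  N=1 Z=0
-- IRQ taken; context saved, return-PC = 6 --

FLAGS = (N=1, Z=0)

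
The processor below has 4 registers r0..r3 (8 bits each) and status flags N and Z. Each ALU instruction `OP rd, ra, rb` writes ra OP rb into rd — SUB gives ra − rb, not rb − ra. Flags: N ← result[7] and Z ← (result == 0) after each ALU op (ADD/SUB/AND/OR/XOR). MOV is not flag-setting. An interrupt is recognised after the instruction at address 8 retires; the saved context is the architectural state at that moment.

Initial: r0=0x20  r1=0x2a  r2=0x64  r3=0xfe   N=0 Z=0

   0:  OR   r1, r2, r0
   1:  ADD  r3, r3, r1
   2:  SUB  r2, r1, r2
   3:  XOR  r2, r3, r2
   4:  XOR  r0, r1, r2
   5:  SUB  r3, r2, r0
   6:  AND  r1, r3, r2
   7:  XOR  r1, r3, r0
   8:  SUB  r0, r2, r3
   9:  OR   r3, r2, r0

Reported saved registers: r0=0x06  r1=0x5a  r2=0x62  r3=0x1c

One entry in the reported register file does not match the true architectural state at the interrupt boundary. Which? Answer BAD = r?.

BAD = r3

after  0: r0=0x20 r1=0x64 r2=0x64 r3=0xfe  N=0 Z=0
after  1: r0=0x20 r1=0x64 r2=0x64 r3=0x62  N=0 Z=0
after  2: r0=0x20 r1=0x64 r2=0x00 r3=0x62  N=0 Z=1
after  3: r0=0x20 r1=0x64 r2=0x62 r3=0x62  N=0 Z=0
after  4: r0=0x06 r1=0x64 r2=0x62 r3=0x62  N=0 Z=0
after  5: r0=0x06 r1=0x64 r2=0x62 r3=0x5c  N=0 Z=0
after  6: r0=0x06 r1=0x40 r2=0x62 r3=0x5c  N=0 Z=0
after  7: r0=0x06 r1=0x5a r2=0x62 r3=0x5c  N=0 Z=0
after  8: r0=0x06 r1=0x5a r2=0x62 r3=0x5c  N=0 Z=0
-- IRQ taken; context saved, return-PC = 9 --
mismatch: r3: reported 0x1c vs actual 0x5c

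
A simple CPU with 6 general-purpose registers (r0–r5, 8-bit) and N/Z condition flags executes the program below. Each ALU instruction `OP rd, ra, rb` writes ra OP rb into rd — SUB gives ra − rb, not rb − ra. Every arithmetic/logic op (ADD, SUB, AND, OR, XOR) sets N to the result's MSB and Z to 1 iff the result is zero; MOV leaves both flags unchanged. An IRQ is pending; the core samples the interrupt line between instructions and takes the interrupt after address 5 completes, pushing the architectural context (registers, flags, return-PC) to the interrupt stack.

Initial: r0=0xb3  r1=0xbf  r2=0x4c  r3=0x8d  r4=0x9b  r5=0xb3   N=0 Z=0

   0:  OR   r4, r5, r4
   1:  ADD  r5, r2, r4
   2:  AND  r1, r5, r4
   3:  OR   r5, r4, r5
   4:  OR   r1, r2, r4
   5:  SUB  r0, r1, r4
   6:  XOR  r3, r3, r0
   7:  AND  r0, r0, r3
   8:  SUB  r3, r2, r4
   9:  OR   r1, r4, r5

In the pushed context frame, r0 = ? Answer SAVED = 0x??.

SAVED = 0x44

after  0: r0=0xb3 r1=0xbf r2=0x4c r3=0x8d r4=0xbb r5=0xb3  N=1 Z=0
after  1: r0=0xb3 r1=0xbf r2=0x4c r3=0x8d r4=0xbb r5=0x07  N=0 Z=0
after  2: r0=0xb3 r1=0x03 r2=0x4c r3=0x8d r4=0xbb r5=0x07  N=0 Z=0
after  3: r0=0xb3 r1=0x03 r2=0x4c r3=0x8d r4=0xbb r5=0xbf  N=1 Z=0
after  4: r0=0xb3 r1=0xff r2=0x4c r3=0x8d r4=0xbb r5=0xbf  N=1 Z=0
after  5: r0=0x44 r1=0xff r2=0x4c r3=0x8d r4=0xbb r5=0xbf  N=0 Z=0
-- IRQ taken; context saved, return-PC = 6 --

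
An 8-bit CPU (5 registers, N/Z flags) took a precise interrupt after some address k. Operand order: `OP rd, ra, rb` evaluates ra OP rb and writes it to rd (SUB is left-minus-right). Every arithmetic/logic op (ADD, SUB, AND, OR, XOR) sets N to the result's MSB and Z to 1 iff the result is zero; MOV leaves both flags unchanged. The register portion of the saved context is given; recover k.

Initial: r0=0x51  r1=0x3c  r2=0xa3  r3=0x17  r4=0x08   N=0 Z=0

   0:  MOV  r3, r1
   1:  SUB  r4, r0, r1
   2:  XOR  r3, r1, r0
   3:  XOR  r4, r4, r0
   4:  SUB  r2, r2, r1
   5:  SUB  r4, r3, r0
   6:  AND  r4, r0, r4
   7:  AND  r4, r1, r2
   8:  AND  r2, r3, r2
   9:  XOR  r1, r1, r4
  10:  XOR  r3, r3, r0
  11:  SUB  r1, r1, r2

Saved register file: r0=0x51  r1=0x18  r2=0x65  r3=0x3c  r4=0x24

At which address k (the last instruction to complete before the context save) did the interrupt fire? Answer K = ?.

K = 10

after  0: r0=0x51 r1=0x3c r2=0xa3 r3=0x3c r4=0x08  N=0 Z=0
after  1: r0=0x51 r1=0x3c r2=0xa3 r3=0x3c r4=0x15  N=0 Z=0
after  2: r0=0x51 r1=0x3c r2=0xa3 r3=0x6d r4=0x15  N=0 Z=0
after  3: r0=0x51 r1=0x3c r2=0xa3 r3=0x6d r4=0x44  N=0 Z=0
after  4: r0=0x51 r1=0x3c r2=0x67 r3=0x6d r4=0x44  N=0 Z=0
after  5: r0=0x51 r1=0x3c r2=0x67 r3=0x6d r4=0x1c  N=0 Z=0
after  6: r0=0x51 r1=0x3c r2=0x67 r3=0x6d r4=0x10  N=0 Z=0
after  7: r0=0x51 r1=0x3c r2=0x67 r3=0x6d r4=0x24  N=0 Z=0
after  8: r0=0x51 r1=0x3c r2=0x65 r3=0x6d r4=0x24  N=0 Z=0
after  9: r0=0x51 r1=0x18 r2=0x65 r3=0x6d r4=0x24  N=0 Z=0
after 10: r0=0x51 r1=0x18 r2=0x65 r3=0x3c r4=0x24  N=0 Z=0
-- IRQ taken; context saved, return-PC = 11 --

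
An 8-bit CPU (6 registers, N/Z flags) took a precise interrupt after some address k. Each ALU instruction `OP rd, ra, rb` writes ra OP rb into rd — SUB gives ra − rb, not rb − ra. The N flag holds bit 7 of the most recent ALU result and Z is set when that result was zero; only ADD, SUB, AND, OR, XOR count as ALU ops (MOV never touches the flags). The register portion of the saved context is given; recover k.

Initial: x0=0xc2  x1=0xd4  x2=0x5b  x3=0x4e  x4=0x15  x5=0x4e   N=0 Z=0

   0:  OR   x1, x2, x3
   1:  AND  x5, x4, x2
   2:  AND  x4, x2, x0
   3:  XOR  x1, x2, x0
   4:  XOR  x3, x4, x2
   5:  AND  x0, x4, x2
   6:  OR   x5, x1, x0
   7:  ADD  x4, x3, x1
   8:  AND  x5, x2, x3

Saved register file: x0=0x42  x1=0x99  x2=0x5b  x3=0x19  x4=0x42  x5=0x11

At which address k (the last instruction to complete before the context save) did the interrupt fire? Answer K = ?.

after  0: x0=0xc2 x1=0x5f x2=0x5b x3=0x4e x4=0x15 x5=0x4e  N=0 Z=0
after  1: x0=0xc2 x1=0x5f x2=0x5b x3=0x4e x4=0x15 x5=0x11  N=0 Z=0
after  2: x0=0xc2 x1=0x5f x2=0x5b x3=0x4e x4=0x42 x5=0x11  N=0 Z=0
after  3: x0=0xc2 x1=0x99 x2=0x5b x3=0x4e x4=0x42 x5=0x11  N=1 Z=0
after  4: x0=0xc2 x1=0x99 x2=0x5b x3=0x19 x4=0x42 x5=0x11  N=0 Z=0
after  5: x0=0x42 x1=0x99 x2=0x5b x3=0x19 x4=0x42 x5=0x11  N=0 Z=0
-- IRQ taken; context saved, return-PC = 6 --

K = 5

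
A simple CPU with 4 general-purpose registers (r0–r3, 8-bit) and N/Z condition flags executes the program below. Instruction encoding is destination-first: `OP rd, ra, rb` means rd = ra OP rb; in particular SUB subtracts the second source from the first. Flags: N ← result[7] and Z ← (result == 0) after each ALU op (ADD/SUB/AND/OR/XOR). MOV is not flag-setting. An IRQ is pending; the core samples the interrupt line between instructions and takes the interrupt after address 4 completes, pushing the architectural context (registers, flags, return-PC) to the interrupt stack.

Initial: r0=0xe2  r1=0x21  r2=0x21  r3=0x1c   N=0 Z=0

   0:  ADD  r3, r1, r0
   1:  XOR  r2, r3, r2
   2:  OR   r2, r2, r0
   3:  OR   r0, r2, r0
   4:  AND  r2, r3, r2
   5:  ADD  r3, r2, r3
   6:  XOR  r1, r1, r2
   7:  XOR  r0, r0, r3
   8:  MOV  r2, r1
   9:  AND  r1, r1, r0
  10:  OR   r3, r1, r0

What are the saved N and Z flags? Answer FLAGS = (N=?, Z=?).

after  0: r0=0xe2 r1=0x21 r2=0x21 r3=0x03  N=0 Z=0
after  1: r0=0xe2 r1=0x21 r2=0x22 r3=0x03  N=0 Z=0
after  2: r0=0xe2 r1=0x21 r2=0xe2 r3=0x03  N=1 Z=0
after  3: r0=0xe2 r1=0x21 r2=0xe2 r3=0x03  N=1 Z=0
after  4: r0=0xe2 r1=0x21 r2=0x02 r3=0x03  N=0 Z=0
-- IRQ taken; context saved, return-PC = 5 --

FLAGS = (N=0, Z=0)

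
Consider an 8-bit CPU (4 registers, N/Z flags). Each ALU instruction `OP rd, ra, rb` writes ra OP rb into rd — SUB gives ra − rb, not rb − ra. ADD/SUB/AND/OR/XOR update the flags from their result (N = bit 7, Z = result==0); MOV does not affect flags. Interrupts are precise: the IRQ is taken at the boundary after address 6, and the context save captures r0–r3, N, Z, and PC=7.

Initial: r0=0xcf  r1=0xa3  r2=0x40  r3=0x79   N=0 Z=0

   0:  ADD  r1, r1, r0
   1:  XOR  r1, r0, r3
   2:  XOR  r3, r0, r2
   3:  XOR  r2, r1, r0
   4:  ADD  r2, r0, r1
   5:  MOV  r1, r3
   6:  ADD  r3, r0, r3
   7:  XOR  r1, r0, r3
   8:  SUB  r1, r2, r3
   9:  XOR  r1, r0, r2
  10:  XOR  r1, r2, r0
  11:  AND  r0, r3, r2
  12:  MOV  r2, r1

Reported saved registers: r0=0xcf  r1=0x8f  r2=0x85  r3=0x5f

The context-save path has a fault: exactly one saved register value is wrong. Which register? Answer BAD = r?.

BAD = r3

after  0: r0=0xcf r1=0x72 r2=0x40 r3=0x79  N=0 Z=0
after  1: r0=0xcf r1=0xb6 r2=0x40 r3=0x79  N=1 Z=0
after  2: r0=0xcf r1=0xb6 r2=0x40 r3=0x8f  N=1 Z=0
after  3: r0=0xcf r1=0xb6 r2=0x79 r3=0x8f  N=0 Z=0
after  4: r0=0xcf r1=0xb6 r2=0x85 r3=0x8f  N=1 Z=0
after  5: r0=0xcf r1=0x8f r2=0x85 r3=0x8f  N=1 Z=0
after  6: r0=0xcf r1=0x8f r2=0x85 r3=0x5e  N=0 Z=0
-- IRQ taken; context saved, return-PC = 7 --
mismatch: r3: reported 0x5f vs actual 0x5e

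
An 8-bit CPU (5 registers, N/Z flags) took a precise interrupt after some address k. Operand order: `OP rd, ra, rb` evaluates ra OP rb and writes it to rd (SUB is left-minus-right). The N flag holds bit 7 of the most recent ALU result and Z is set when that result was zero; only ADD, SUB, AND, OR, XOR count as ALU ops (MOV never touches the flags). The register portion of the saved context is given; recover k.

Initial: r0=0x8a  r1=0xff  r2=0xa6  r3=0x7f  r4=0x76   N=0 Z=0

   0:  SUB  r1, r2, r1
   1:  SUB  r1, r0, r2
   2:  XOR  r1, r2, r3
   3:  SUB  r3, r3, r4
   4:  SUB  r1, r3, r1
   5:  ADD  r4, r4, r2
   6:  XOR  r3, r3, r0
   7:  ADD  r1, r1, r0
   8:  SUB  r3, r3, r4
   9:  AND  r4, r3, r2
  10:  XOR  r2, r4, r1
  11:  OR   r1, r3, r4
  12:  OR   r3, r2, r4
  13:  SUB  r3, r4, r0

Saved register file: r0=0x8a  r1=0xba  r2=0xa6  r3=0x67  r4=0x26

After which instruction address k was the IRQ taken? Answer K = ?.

K = 9

after  0: r0=0x8a r1=0xa7 r2=0xa6 r3=0x7f r4=0x76  N=1 Z=0
after  1: r0=0x8a r1=0xe4 r2=0xa6 r3=0x7f r4=0x76  N=1 Z=0
after  2: r0=0x8a r1=0xd9 r2=0xa6 r3=0x7f r4=0x76  N=1 Z=0
after  3: r0=0x8a r1=0xd9 r2=0xa6 r3=0x09 r4=0x76  N=0 Z=0
after  4: r0=0x8a r1=0x30 r2=0xa6 r3=0x09 r4=0x76  N=0 Z=0
after  5: r0=0x8a r1=0x30 r2=0xa6 r3=0x09 r4=0x1c  N=0 Z=0
after  6: r0=0x8a r1=0x30 r2=0xa6 r3=0x83 r4=0x1c  N=1 Z=0
after  7: r0=0x8a r1=0xba r2=0xa6 r3=0x83 r4=0x1c  N=1 Z=0
after  8: r0=0x8a r1=0xba r2=0xa6 r3=0x67 r4=0x1c  N=0 Z=0
after  9: r0=0x8a r1=0xba r2=0xa6 r3=0x67 r4=0x26  N=0 Z=0
-- IRQ taken; context saved, return-PC = 10 --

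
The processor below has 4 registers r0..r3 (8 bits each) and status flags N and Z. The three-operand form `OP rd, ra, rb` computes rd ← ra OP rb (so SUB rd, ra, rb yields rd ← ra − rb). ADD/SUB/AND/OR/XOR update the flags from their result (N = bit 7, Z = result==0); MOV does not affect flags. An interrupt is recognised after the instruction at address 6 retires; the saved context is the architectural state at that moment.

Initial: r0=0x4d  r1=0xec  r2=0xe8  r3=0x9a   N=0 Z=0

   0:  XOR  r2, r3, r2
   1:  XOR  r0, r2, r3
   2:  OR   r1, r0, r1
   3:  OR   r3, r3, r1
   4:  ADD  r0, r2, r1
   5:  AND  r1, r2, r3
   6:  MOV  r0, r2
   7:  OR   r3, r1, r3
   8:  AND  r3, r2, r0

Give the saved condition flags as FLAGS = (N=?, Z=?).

FLAGS = (N=0, Z=0)

after  0: r0=0x4d r1=0xec r2=0x72 r3=0x9a  N=0 Z=0
after  1: r0=0xe8 r1=0xec r2=0x72 r3=0x9a  N=1 Z=0
after  2: r0=0xe8 r1=0xec r2=0x72 r3=0x9a  N=1 Z=0
after  3: r0=0xe8 r1=0xec r2=0x72 r3=0xfe  N=1 Z=0
after  4: r0=0x5e r1=0xec r2=0x72 r3=0xfe  N=0 Z=0
after  5: r0=0x5e r1=0x72 r2=0x72 r3=0xfe  N=0 Z=0
after  6: r0=0x72 r1=0x72 r2=0x72 r3=0xfe  N=0 Z=0
-- IRQ taken; context saved, return-PC = 7 --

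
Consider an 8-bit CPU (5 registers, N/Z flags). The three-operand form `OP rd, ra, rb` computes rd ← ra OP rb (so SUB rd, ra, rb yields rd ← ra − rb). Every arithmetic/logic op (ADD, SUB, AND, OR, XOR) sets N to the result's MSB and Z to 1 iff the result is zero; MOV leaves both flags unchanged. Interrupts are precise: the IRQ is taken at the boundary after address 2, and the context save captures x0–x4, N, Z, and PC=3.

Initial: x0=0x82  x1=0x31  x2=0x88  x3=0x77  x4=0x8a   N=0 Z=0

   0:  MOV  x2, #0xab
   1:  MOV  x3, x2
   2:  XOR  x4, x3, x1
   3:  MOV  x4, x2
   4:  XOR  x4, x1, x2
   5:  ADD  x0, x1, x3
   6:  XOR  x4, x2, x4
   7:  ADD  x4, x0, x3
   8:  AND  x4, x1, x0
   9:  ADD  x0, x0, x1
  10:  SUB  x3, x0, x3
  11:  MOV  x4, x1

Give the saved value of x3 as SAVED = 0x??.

SAVED = 0xab

after  0: x0=0x82 x1=0x31 x2=0xab x3=0x77 x4=0x8a  N=0 Z=0
after  1: x0=0x82 x1=0x31 x2=0xab x3=0xab x4=0x8a  N=0 Z=0
after  2: x0=0x82 x1=0x31 x2=0xab x3=0xab x4=0x9a  N=1 Z=0
-- IRQ taken; context saved, return-PC = 3 --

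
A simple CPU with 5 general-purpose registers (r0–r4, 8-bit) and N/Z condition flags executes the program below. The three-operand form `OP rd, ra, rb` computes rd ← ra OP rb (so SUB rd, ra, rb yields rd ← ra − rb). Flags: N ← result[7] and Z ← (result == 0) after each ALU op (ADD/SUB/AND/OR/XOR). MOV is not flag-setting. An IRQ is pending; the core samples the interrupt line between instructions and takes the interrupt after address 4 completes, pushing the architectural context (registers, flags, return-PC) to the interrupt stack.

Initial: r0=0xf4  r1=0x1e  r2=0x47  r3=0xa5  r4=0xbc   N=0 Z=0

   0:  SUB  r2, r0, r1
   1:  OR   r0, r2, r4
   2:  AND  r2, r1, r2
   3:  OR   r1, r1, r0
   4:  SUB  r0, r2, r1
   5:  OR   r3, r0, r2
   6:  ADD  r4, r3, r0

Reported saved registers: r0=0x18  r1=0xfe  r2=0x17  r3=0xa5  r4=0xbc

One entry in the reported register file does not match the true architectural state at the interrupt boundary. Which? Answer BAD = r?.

after  0: r0=0xf4 r1=0x1e r2=0xd6 r3=0xa5 r4=0xbc  N=1 Z=0
after  1: r0=0xfe r1=0x1e r2=0xd6 r3=0xa5 r4=0xbc  N=1 Z=0
after  2: r0=0xfe r1=0x1e r2=0x16 r3=0xa5 r4=0xbc  N=0 Z=0
after  3: r0=0xfe r1=0xfe r2=0x16 r3=0xa5 r4=0xbc  N=1 Z=0
after  4: r0=0x18 r1=0xfe r2=0x16 r3=0xa5 r4=0xbc  N=0 Z=0
-- IRQ taken; context saved, return-PC = 5 --
mismatch: r2: reported 0x17 vs actual 0x16

BAD = r2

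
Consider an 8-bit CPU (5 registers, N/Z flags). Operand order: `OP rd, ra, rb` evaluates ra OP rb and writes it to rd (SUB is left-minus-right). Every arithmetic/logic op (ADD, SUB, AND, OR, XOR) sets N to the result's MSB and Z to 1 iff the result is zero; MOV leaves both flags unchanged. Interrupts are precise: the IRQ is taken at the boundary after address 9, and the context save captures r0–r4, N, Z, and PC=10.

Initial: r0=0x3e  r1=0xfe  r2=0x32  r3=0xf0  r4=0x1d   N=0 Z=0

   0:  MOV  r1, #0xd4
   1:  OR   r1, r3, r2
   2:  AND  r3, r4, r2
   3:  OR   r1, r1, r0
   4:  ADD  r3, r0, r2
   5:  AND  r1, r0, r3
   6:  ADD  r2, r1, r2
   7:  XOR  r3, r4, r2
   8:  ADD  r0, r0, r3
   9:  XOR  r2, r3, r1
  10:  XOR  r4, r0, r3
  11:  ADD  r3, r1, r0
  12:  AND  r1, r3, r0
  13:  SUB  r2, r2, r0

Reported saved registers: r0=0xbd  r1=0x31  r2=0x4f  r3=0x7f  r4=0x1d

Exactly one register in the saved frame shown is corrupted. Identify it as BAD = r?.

after  0: r0=0x3e r1=0xd4 r2=0x32 r3=0xf0 r4=0x1d  N=0 Z=0
after  1: r0=0x3e r1=0xf2 r2=0x32 r3=0xf0 r4=0x1d  N=1 Z=0
after  2: r0=0x3e r1=0xf2 r2=0x32 r3=0x10 r4=0x1d  N=0 Z=0
after  3: r0=0x3e r1=0xfe r2=0x32 r3=0x10 r4=0x1d  N=1 Z=0
after  4: r0=0x3e r1=0xfe r2=0x32 r3=0x70 r4=0x1d  N=0 Z=0
after  5: r0=0x3e r1=0x30 r2=0x32 r3=0x70 r4=0x1d  N=0 Z=0
after  6: r0=0x3e r1=0x30 r2=0x62 r3=0x70 r4=0x1d  N=0 Z=0
after  7: r0=0x3e r1=0x30 r2=0x62 r3=0x7f r4=0x1d  N=0 Z=0
after  8: r0=0xbd r1=0x30 r2=0x62 r3=0x7f r4=0x1d  N=1 Z=0
after  9: r0=0xbd r1=0x30 r2=0x4f r3=0x7f r4=0x1d  N=0 Z=0
-- IRQ taken; context saved, return-PC = 10 --
mismatch: r1: reported 0x31 vs actual 0x30

BAD = r1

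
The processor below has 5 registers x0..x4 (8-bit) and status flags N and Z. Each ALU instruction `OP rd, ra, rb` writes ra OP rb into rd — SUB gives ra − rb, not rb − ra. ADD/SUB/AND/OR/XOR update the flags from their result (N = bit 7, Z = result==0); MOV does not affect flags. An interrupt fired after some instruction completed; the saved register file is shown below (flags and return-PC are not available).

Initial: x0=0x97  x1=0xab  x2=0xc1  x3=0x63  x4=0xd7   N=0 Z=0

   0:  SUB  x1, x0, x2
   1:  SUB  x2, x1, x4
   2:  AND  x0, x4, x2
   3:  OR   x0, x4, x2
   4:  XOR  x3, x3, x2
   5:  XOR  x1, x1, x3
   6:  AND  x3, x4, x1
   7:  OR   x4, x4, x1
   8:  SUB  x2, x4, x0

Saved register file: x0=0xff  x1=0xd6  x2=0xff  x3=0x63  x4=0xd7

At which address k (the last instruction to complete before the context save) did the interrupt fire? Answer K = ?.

after  0: x0=0x97 x1=0xd6 x2=0xc1 x3=0x63 x4=0xd7  N=1 Z=0
after  1: x0=0x97 x1=0xd6 x2=0xff x3=0x63 x4=0xd7  N=1 Z=0
after  2: x0=0xd7 x1=0xd6 x2=0xff x3=0x63 x4=0xd7  N=1 Z=0
after  3: x0=0xff x1=0xd6 x2=0xff x3=0x63 x4=0xd7  N=1 Z=0
-- IRQ taken; context saved, return-PC = 4 --

K = 3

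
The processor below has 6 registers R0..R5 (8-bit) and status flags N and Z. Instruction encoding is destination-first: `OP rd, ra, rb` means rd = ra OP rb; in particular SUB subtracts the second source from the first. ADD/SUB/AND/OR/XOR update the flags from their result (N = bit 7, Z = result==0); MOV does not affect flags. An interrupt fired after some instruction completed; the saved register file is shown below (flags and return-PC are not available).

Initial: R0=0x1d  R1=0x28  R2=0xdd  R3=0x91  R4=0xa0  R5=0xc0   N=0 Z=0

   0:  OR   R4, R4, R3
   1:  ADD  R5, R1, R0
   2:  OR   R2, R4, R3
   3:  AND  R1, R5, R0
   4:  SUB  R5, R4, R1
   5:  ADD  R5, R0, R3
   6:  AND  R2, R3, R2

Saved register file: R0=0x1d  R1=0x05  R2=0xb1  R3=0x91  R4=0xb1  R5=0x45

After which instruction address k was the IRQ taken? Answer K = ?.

after  0: R0=0x1d R1=0x28 R2=0xdd R3=0x91 R4=0xb1 R5=0xc0  N=1 Z=0
after  1: R0=0x1d R1=0x28 R2=0xdd R3=0x91 R4=0xb1 R5=0x45  N=0 Z=0
after  2: R0=0x1d R1=0x28 R2=0xb1 R3=0x91 R4=0xb1 R5=0x45  N=1 Z=0
after  3: R0=0x1d R1=0x05 R2=0xb1 R3=0x91 R4=0xb1 R5=0x45  N=0 Z=0
-- IRQ taken; context saved, return-PC = 4 --

K = 3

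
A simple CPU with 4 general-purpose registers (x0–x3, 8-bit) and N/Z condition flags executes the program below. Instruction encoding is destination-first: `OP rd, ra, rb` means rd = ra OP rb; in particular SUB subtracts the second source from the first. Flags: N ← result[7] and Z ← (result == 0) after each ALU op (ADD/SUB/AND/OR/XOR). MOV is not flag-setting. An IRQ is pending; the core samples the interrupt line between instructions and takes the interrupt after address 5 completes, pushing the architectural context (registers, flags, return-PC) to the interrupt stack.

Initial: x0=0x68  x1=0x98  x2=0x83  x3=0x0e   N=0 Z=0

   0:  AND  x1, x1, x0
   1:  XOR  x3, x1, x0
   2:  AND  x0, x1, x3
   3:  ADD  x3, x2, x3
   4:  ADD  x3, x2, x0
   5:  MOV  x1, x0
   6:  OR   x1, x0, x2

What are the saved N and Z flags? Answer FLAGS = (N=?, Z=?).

FLAGS = (N=1, Z=0)

after  0: x0=0x68 x1=0x08 x2=0x83 x3=0x0e  N=0 Z=0
after  1: x0=0x68 x1=0x08 x2=0x83 x3=0x60  N=0 Z=0
after  2: x0=0x00 x1=0x08 x2=0x83 x3=0x60  N=0 Z=1
after  3: x0=0x00 x1=0x08 x2=0x83 x3=0xe3  N=1 Z=0
after  4: x0=0x00 x1=0x08 x2=0x83 x3=0x83  N=1 Z=0
after  5: x0=0x00 x1=0x00 x2=0x83 x3=0x83  N=1 Z=0
-- IRQ taken; context saved, return-PC = 6 --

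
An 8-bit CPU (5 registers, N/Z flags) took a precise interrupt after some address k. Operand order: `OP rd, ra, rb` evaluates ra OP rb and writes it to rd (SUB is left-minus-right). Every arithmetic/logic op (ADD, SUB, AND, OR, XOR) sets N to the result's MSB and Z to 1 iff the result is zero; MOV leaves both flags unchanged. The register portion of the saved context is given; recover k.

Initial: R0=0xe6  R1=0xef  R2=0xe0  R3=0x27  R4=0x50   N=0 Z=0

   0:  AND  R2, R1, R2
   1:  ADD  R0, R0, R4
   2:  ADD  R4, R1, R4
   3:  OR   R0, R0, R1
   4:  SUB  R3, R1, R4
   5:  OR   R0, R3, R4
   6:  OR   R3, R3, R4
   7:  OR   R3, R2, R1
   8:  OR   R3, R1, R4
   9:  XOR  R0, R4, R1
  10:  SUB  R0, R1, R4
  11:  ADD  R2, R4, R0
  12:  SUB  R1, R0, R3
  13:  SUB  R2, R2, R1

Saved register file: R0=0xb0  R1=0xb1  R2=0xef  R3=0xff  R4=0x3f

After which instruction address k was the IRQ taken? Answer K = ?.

after  0: R0=0xe6 R1=0xef R2=0xe0 R3=0x27 R4=0x50  N=1 Z=0
after  1: R0=0x36 R1=0xef R2=0xe0 R3=0x27 R4=0x50  N=0 Z=0
after  2: R0=0x36 R1=0xef R2=0xe0 R3=0x27 R4=0x3f  N=0 Z=0
after  3: R0=0xff R1=0xef R2=0xe0 R3=0x27 R4=0x3f  N=1 Z=0
after  4: R0=0xff R1=0xef R2=0xe0 R3=0xb0 R4=0x3f  N=1 Z=0
after  5: R0=0xbf R1=0xef R2=0xe0 R3=0xb0 R4=0x3f  N=1 Z=0
after  6: R0=0xbf R1=0xef R2=0xe0 R3=0xbf R4=0x3f  N=1 Z=0
after  7: R0=0xbf R1=0xef R2=0xe0 R3=0xef R4=0x3f  N=1 Z=0
after  8: R0=0xbf R1=0xef R2=0xe0 R3=0xff R4=0x3f  N=1 Z=0
after  9: R0=0xd0 R1=0xef R2=0xe0 R3=0xff R4=0x3f  N=1 Z=0
after 10: R0=0xb0 R1=0xef R2=0xe0 R3=0xff R4=0x3f  N=1 Z=0
after 11: R0=0xb0 R1=0xef R2=0xef R3=0xff R4=0x3f  N=1 Z=0
after 12: R0=0xb0 R1=0xb1 R2=0xef R3=0xff R4=0x3f  N=1 Z=0
-- IRQ taken; context saved, return-PC = 13 --

K = 12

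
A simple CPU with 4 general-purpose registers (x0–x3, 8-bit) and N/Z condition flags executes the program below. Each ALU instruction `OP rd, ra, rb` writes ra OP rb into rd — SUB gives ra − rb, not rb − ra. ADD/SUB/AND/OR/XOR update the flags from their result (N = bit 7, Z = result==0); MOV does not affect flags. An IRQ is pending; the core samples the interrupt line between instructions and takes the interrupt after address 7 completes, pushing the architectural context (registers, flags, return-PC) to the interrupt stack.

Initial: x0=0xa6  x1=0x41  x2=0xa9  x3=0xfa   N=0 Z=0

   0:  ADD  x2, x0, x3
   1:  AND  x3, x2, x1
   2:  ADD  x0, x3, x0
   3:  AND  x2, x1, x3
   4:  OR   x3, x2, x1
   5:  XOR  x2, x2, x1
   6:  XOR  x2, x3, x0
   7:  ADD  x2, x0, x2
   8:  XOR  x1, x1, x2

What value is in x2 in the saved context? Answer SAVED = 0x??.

after  0: x0=0xa6 x1=0x41 x2=0xa0 x3=0xfa  N=1 Z=0
after  1: x0=0xa6 x1=0x41 x2=0xa0 x3=0x00  N=0 Z=1
after  2: x0=0xa6 x1=0x41 x2=0xa0 x3=0x00  N=1 Z=0
after  3: x0=0xa6 x1=0x41 x2=0x00 x3=0x00  N=0 Z=1
after  4: x0=0xa6 x1=0x41 x2=0x00 x3=0x41  N=0 Z=0
after  5: x0=0xa6 x1=0x41 x2=0x41 x3=0x41  N=0 Z=0
after  6: x0=0xa6 x1=0x41 x2=0xe7 x3=0x41  N=1 Z=0
after  7: x0=0xa6 x1=0x41 x2=0x8d x3=0x41  N=1 Z=0
-- IRQ taken; context saved, return-PC = 8 --

SAVED = 0x8d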